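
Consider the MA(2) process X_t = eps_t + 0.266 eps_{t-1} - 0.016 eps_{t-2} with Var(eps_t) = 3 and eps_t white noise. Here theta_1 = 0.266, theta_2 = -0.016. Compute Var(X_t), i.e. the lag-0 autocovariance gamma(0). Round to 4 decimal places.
\gamma(0) = 3.2130

For an MA(q) process X_t = eps_t + sum_i theta_i eps_{t-i} with
Var(eps_t) = sigma^2, the variance is
  gamma(0) = sigma^2 * (1 + sum_i theta_i^2).
  sum_i theta_i^2 = (0.266)^2 + (-0.016)^2 = 0.070756 + 0.000256 = 0.071012.
  gamma(0) = 3 * (1 + 0.071012) = 3 * 1.071012 = 3.213036, which rounds to 3.2130.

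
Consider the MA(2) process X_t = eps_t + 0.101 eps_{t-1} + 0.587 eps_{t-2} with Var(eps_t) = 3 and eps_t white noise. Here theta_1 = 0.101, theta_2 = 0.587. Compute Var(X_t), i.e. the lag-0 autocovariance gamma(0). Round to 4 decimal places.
\gamma(0) = 4.0643

For an MA(q) process X_t = eps_t + sum_i theta_i eps_{t-i} with
Var(eps_t) = sigma^2, the variance is
  gamma(0) = sigma^2 * (1 + sum_i theta_i^2).
  sum_i theta_i^2 = (0.101)^2 + (0.587)^2 = 0.010201 + 0.344569 = 0.35477.
  gamma(0) = 3 * (1 + 0.35477) = 3 * 1.35477 = 4.06431, which rounds to 4.0643.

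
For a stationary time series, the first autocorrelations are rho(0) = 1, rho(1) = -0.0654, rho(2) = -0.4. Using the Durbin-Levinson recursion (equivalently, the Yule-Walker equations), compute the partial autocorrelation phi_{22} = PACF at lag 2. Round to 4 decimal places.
\phi_{22} = -0.4060

The PACF at lag k is phi_{kk}, the last component of the solution
to the Yule-Walker system G_k phi = r_k where
  (G_k)_{ij} = rho(|i - j|), (r_k)_i = rho(i), i,j = 1..k.
Equivalently, Durbin-Levinson gives phi_{kk} iteratively:
  phi_{11} = rho(1)
  phi_{kk} = [rho(k) - sum_{j=1..k-1} phi_{k-1,j} rho(k-j)]
            / [1 - sum_{j=1..k-1} phi_{k-1,j} rho(j)],
  phi_{k,j} = phi_{k-1,j} - phi_{kk} phi_{k-1,k-j},  j = 1..k-1.
Step k = 1:
  phi_11 = rho(1) = -0.0654.
Step k = 2:
  phi_22 = [rho(2) - phi_11 rho(1)] / [1 - phi_11 rho(1)] = [-0.4 - (-0.0654)(-0.0654)] / [1 - (-0.0654)(-0.0654)]
         = -0.40427716 / 0.99572284 = -0.406.
Therefore phi_{22} = -0.4060.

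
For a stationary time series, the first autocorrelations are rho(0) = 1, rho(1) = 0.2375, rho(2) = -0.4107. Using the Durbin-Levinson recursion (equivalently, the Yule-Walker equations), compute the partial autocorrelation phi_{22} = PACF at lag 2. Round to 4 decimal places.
\phi_{22} = -0.4950

The PACF at lag k is phi_{kk}, the last component of the solution
to the Yule-Walker system G_k phi = r_k where
  (G_k)_{ij} = rho(|i - j|), (r_k)_i = rho(i), i,j = 1..k.
Equivalently, Durbin-Levinson gives phi_{kk} iteratively:
  phi_{11} = rho(1)
  phi_{kk} = [rho(k) - sum_{j=1..k-1} phi_{k-1,j} rho(k-j)]
            / [1 - sum_{j=1..k-1} phi_{k-1,j} rho(j)],
  phi_{k,j} = phi_{k-1,j} - phi_{kk} phi_{k-1,k-j},  j = 1..k-1.
Step k = 1:
  phi_11 = rho(1) = 0.2375.
Step k = 2:
  phi_22 = [rho(2) - phi_11 rho(1)] / [1 - phi_11 rho(1)] = [-0.4107 - (0.2375)(0.2375)] / [1 - (0.2375)(0.2375)]
         = -0.46710625 / 0.94359375 = -0.495.
Therefore phi_{22} = -0.4950.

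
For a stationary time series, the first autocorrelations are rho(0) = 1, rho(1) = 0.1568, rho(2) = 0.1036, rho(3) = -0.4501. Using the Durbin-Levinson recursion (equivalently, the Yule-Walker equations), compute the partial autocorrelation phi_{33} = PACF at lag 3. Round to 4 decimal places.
\phi_{33} = -0.4930

The PACF at lag k is phi_{kk}, the last component of the solution
to the Yule-Walker system G_k phi = r_k where
  (G_k)_{ij} = rho(|i - j|), (r_k)_i = rho(i), i,j = 1..k.
Equivalently, Durbin-Levinson gives phi_{kk} iteratively:
  phi_{11} = rho(1)
  phi_{kk} = [rho(k) - sum_{j=1..k-1} phi_{k-1,j} rho(k-j)]
            / [1 - sum_{j=1..k-1} phi_{k-1,j} rho(j)],
  phi_{k,j} = phi_{k-1,j} - phi_{kk} phi_{k-1,k-j},  j = 1..k-1.
Step k = 1:
  phi_11 = rho(1) = 0.1568.
Step k = 2:
  phi_22 = [rho(2) - phi_11 rho(1)] / [1 - phi_11 rho(1)] = [0.1036 - (0.1568)(0.1568)] / [1 - (0.1568)(0.1568)]
         = 0.07901376 / 0.97541376 = 0.081005.
  Update: phi_21 = phi_11 - phi_22 phi_11 = 0.1568 - (0.081005)(0.1568) = 0.144098.
Step k = 3:
  phi_33 = [rho(3) - phi_21 rho(2) - phi_22 rho(1)] / [1 - phi_21 rho(1) - phi_22 rho(2)]
    numerator   = -0.4501 - (0.144098)(0.1036) - (0.081005)(0.1568) = -0.47773023
    denominator = 1 - (0.144098)(0.1568) - (0.081005)(0.1036) = 0.96901322
  phi_33 = -0.47773023 / 0.96901322 = -0.493.
Therefore phi_{33} = -0.4930.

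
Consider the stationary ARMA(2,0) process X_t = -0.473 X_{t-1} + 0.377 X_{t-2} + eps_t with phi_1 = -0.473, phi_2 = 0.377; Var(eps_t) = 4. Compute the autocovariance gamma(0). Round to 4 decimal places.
\gamma(0) = 11.0081

Multiply the model equation by X_{t-k} and take expectations. With theta_0 = psi_0 = 1 and psi_j the MA(infinity) weights, this gives
  gamma(k) - sum_i phi_i gamma(k-i) = c_k,
  c_k = sigma^2 * sum_{j=k..q} theta_j psi_{j-k}   (c_k = 0 for k > q),
using gamma(-m) = gamma(m).
Pure AR (q = 0): c_0 = sigma^2 = 4, c_k = 0 for k >= 1.
Equations for k = 0, 1, 2 (AR order 2, c_2 = 0):
  (E0) gamma(0) = phi_1 gamma(1) + phi_2 gamma(2) + c_0
  (E1) gamma(1) = phi_1 gamma(0) + phi_2 gamma(1) + c_1
  (E2) gamma(2) = phi_1 gamma(1) + phi_2 gamma(0)
From (E1): gamma(1) = A gamma(0) + B with
  A = phi_1 / (1 - phi_2) = -0.473 / 0.623 = -0.75923,   B = c_1 / (1 - phi_2) = 0 / 0.623 = 0.
Insert (E2) into (E0): gamma(0) (1 - phi_2^2) = phi_1 (1 + phi_2) gamma(1) + c_0.
  phi_1 (1 + phi_2) = (-0.473)(1.377) = -0.651321,   1 - phi_2^2 = 0.857871.
Replace gamma(1) by A gamma(0) + B and collect gamma(0):
  gamma(0) [0.857871 - (-0.651321)(-0.75923)] = c_0 = 4
  gamma(0) * 0.363369 = 4
  gamma(0) = 4 / 0.363369 = 11.008098.
Therefore gamma(0) = 11.0081 (to 4 decimal places).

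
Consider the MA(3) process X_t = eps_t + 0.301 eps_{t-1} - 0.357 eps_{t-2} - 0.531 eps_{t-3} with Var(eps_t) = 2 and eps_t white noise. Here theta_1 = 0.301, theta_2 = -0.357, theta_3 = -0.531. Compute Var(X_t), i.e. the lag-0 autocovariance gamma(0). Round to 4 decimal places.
\gamma(0) = 3.0000

For an MA(q) process X_t = eps_t + sum_i theta_i eps_{t-i} with
Var(eps_t) = sigma^2, the variance is
  gamma(0) = sigma^2 * (1 + sum_i theta_i^2).
  sum_i theta_i^2 = (0.301)^2 + (-0.357)^2 + (-0.531)^2 = 0.090601 + 0.127449 + 0.281961 = 0.500011.
  gamma(0) = 2 * (1 + 0.500011) = 2 * 1.500011 = 3.000022, which rounds to 3.0000.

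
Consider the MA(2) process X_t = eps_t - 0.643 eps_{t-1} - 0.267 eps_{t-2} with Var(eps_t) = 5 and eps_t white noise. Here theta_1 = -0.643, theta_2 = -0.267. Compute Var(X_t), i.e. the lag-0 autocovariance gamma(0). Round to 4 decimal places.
\gamma(0) = 7.4237

For an MA(q) process X_t = eps_t + sum_i theta_i eps_{t-i} with
Var(eps_t) = sigma^2, the variance is
  gamma(0) = sigma^2 * (1 + sum_i theta_i^2).
  sum_i theta_i^2 = (-0.643)^2 + (-0.267)^2 = 0.413449 + 0.071289 = 0.484738.
  gamma(0) = 5 * (1 + 0.484738) = 5 * 1.484738 = 7.42369, which rounds to 7.4237.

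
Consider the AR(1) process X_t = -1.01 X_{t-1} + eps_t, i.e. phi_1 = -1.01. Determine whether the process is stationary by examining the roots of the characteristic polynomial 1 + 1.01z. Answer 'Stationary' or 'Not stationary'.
\text{Not stationary}

The AR(p) characteristic polynomial is P(z) = 1 + 1.01z.
Stationarity requires all roots to lie outside the unit circle, i.e. |z| > 1 for every root.
This is linear in z: 1 + (1.01) z = 0  =>  z = -1/(1.01) = -0.990099,  |z| = 0.990099.
Moduli of all roots: 0.9901.
All moduli strictly greater than 1? No.
Verdict: Not stationary.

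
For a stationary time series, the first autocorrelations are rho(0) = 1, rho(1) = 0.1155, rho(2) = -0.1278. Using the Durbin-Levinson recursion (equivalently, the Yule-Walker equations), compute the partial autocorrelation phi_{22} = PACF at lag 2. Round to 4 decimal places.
\phi_{22} = -0.1430

The PACF at lag k is phi_{kk}, the last component of the solution
to the Yule-Walker system G_k phi = r_k where
  (G_k)_{ij} = rho(|i - j|), (r_k)_i = rho(i), i,j = 1..k.
Equivalently, Durbin-Levinson gives phi_{kk} iteratively:
  phi_{11} = rho(1)
  phi_{kk} = [rho(k) - sum_{j=1..k-1} phi_{k-1,j} rho(k-j)]
            / [1 - sum_{j=1..k-1} phi_{k-1,j} rho(j)],
  phi_{k,j} = phi_{k-1,j} - phi_{kk} phi_{k-1,k-j},  j = 1..k-1.
Step k = 1:
  phi_11 = rho(1) = 0.1155.
Step k = 2:
  phi_22 = [rho(2) - phi_11 rho(1)] / [1 - phi_11 rho(1)] = [-0.1278 - (0.1155)(0.1155)] / [1 - (0.1155)(0.1155)]
         = -0.14114025 / 0.98665975 = -0.143.
Therefore phi_{22} = -0.1430.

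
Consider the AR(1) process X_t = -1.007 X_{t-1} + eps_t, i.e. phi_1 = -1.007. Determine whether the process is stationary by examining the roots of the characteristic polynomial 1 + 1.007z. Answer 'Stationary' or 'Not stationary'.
\text{Not stationary}

The AR(p) characteristic polynomial is P(z) = 1 + 1.007z.
Stationarity requires all roots to lie outside the unit circle, i.e. |z| > 1 for every root.
This is linear in z: 1 + (1.007) z = 0  =>  z = -1/(1.007) = -0.993049,  |z| = 0.993049.
Moduli of all roots: 0.9930.
All moduli strictly greater than 1? No.
Verdict: Not stationary.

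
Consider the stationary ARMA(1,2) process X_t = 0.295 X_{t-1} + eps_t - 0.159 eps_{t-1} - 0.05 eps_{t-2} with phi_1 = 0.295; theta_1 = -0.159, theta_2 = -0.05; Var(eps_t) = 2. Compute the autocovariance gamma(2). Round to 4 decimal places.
\gamma(2) = -0.0205

Multiply the model equation by X_{t-k} and take expectations. With theta_0 = psi_0 = 1 and psi_j the MA(infinity) weights, this gives
  gamma(k) - sum_i phi_i gamma(k-i) = c_k,
  c_k = sigma^2 * sum_{j=k..q} theta_j psi_{j-k}   (c_k = 0 for k > q),
using gamma(-m) = gamma(m).
psi-weights needed (psi_j = theta_j + sum_i phi_i psi_{j-i}):
  psi_1 = theta_1 + phi_1 = -0.159 + (0.295) = 0.136
  psi_2 = theta_2 + phi_1 psi_1 = -0.05 + (0.295)(0.136) = -0.00988
Right-hand sides:
  c_0 = sigma^2 (1 + theta_1 psi_1 + theta_2 psi_2) = 2 * (1 + (-0.159)(0.136) + (-0.05)(-0.00988)) = 2 * 0.97887 = 1.95774
  c_1 = sigma^2 (theta_1 + theta_2 psi_1) = 2 * (-0.159 + (-0.05)(0.136)) = -0.3316
  c_2 = sigma^2 theta_2 = 2 * (-0.05) = -0.1
Equations for k = 0 and k = 1 (AR order 1):
  gamma(0) = phi_1 gamma(1) + c_0
  gamma(1) = phi_1 gamma(0) + c_1
Substituting the second into the first: gamma(0) (1 - phi_1^2) = c_0 + phi_1 c_1, so
  gamma(0) = (c_0 + phi_1 c_1) / (1 - phi_1^2) = (1.95774 + (0.295)(-0.3316)) / (1 - (0.295)^2) = 1.859918 / 0.912975 = 2.037206.
  gamma(1) = phi_1 gamma(0) + c_1 = (0.295)(2.037206) + (-0.3316) = 0.269376.
For k = 2: gamma(2) = phi_1 gamma(1) + c_2
  = (0.295)(0.269376) + (-0.1) = -0.020534.
Therefore gamma(2) = -0.0205 (to 4 decimal places).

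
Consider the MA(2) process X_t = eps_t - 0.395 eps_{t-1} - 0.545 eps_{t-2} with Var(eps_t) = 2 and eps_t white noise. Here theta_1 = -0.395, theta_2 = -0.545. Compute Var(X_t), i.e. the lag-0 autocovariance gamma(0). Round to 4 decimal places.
\gamma(0) = 2.9061

For an MA(q) process X_t = eps_t + sum_i theta_i eps_{t-i} with
Var(eps_t) = sigma^2, the variance is
  gamma(0) = sigma^2 * (1 + sum_i theta_i^2).
  sum_i theta_i^2 = (-0.395)^2 + (-0.545)^2 = 0.156025 + 0.297025 = 0.45305.
  gamma(0) = 2 * (1 + 0.45305) = 2 * 1.45305 = 2.9061.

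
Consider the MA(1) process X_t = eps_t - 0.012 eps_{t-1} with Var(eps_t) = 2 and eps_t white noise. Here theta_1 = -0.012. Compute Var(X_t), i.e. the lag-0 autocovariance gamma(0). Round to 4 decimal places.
\gamma(0) = 2.0003

For an MA(q) process X_t = eps_t + sum_i theta_i eps_{t-i} with
Var(eps_t) = sigma^2, the variance is
  gamma(0) = sigma^2 * (1 + sum_i theta_i^2).
  sum_i theta_i^2 = (-0.012)^2 = 0.000144.
  gamma(0) = 2 * (1 + 0.000144) = 2 * 1.000144 = 2.000288, which rounds to 2.0003.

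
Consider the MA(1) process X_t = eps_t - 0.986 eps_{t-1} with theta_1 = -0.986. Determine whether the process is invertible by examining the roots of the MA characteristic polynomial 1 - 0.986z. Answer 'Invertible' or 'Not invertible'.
\text{Invertible}

The MA(q) characteristic polynomial is P(z) = 1 - 0.986z.
Invertibility requires all roots to lie outside the unit circle, i.e. |z| > 1 for every root.
This is linear in z: 1 + (-0.986) z = 0  =>  z = -1/(-0.986) = 1.014199,  |z| = 1.014199.
Moduli of all roots: 1.0142.
All moduli strictly greater than 1? Yes.
Verdict: Invertible.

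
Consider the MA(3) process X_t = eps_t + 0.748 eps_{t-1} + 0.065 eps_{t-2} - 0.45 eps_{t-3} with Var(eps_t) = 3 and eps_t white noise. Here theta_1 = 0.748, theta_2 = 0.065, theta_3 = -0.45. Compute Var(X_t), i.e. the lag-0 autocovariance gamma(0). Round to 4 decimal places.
\gamma(0) = 5.2987

For an MA(q) process X_t = eps_t + sum_i theta_i eps_{t-i} with
Var(eps_t) = sigma^2, the variance is
  gamma(0) = sigma^2 * (1 + sum_i theta_i^2).
  sum_i theta_i^2 = (0.748)^2 + (0.065)^2 + (-0.45)^2 = 0.559504 + 0.004225 + 0.2025 = 0.766229.
  gamma(0) = 3 * (1 + 0.766229) = 3 * 1.766229 = 5.298687, which rounds to 5.2987.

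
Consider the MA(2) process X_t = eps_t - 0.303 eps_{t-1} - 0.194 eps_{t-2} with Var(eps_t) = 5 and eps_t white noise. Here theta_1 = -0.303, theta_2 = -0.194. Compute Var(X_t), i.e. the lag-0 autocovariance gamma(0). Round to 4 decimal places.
\gamma(0) = 5.6472

For an MA(q) process X_t = eps_t + sum_i theta_i eps_{t-i} with
Var(eps_t) = sigma^2, the variance is
  gamma(0) = sigma^2 * (1 + sum_i theta_i^2).
  sum_i theta_i^2 = (-0.303)^2 + (-0.194)^2 = 0.091809 + 0.037636 = 0.129445.
  gamma(0) = 5 * (1 + 0.129445) = 5 * 1.129445 = 5.647225, which rounds to 5.6472.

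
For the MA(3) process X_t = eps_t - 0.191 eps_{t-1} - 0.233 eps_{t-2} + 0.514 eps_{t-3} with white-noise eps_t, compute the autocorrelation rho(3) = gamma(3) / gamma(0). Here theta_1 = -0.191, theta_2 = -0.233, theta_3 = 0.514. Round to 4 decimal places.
\rho(3) = 0.3793

For an MA(q) process with theta_0 = 1, the autocovariance is
  gamma(k) = sigma^2 * sum_{i=0..q-k} theta_i * theta_{i+k},
and rho(k) = gamma(k) / gamma(0). Sigma^2 cancels.
  numerator   = (1)*(0.514) = 0.514.
  denominator = (1)^2 + (-0.191)^2 + (-0.233)^2 + (0.514)^2 = 1.354966.
  rho(3) = 0.514 / 1.354966 = 0.3793.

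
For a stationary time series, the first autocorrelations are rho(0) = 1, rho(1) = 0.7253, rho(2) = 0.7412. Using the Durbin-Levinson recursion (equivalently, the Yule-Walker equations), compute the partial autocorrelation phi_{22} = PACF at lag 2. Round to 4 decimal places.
\phi_{22} = 0.4539

The PACF at lag k is phi_{kk}, the last component of the solution
to the Yule-Walker system G_k phi = r_k where
  (G_k)_{ij} = rho(|i - j|), (r_k)_i = rho(i), i,j = 1..k.
Equivalently, Durbin-Levinson gives phi_{kk} iteratively:
  phi_{11} = rho(1)
  phi_{kk} = [rho(k) - sum_{j=1..k-1} phi_{k-1,j} rho(k-j)]
            / [1 - sum_{j=1..k-1} phi_{k-1,j} rho(j)],
  phi_{k,j} = phi_{k-1,j} - phi_{kk} phi_{k-1,k-j},  j = 1..k-1.
Step k = 1:
  phi_11 = rho(1) = 0.7253.
Step k = 2:
  phi_22 = [rho(2) - phi_11 rho(1)] / [1 - phi_11 rho(1)] = [0.7412 - (0.7253)(0.7253)] / [1 - (0.7253)(0.7253)]
         = 0.21513991 / 0.47393991 = 0.4539.
Therefore phi_{22} = 0.4539.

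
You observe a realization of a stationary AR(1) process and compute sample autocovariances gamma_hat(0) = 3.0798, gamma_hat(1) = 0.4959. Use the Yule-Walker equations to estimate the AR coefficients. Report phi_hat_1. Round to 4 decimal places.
\hat\phi_{1} = 0.1610

The Yule-Walker equations for an AR(p) process read, in matrix form,
  Gamma_p phi = r_p,   with   (Gamma_p)_{ij} = gamma(|i - j|),
                       (r_p)_i = gamma(i),   i,j = 1..p.
Substitute the sample gammas (Toeplitz matrix and right-hand side of size 1):
  Gamma_p = [[3.0798]]
  r_p     = [0.4959]
With p = 1 this is the single equation gamma(0) phi_1 = gamma(1):
  phi_hat_1 = gamma(1) / gamma(0) = 0.4959 / 3.0798 = 0.1610.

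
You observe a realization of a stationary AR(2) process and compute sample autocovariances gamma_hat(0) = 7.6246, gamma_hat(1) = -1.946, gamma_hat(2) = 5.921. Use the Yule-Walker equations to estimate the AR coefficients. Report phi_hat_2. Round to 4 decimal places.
\hat\phi_{2} = 0.7610

The Yule-Walker equations for an AR(p) process read, in matrix form,
  Gamma_p phi = r_p,   with   (Gamma_p)_{ij} = gamma(|i - j|),
                       (r_p)_i = gamma(i),   i,j = 1..p.
Substitute the sample gammas (Toeplitz matrix and right-hand side of size 2):
  Gamma_p = [[7.6246, -1.946], [-1.946, 7.6246]]
  r_p     = [-1.946, 5.921]
Written out:
  7.6246 phi_1 - 1.946 phi_2 = -1.946
  -1.946 phi_1 + 7.6246 phi_2 = 5.921
Solve by Cramer's rule:
  det = gamma(0)^2 - gamma(1)^2 = (7.6246)^2 - (-1.946)^2 = 58.13452516 - 3.786916 = 54.34760916
  phi_hat_1 = [gamma(1) gamma(0) - gamma(1) gamma(2)] / det = [(-1.946)(7.6246) - (-1.946)(5.921)] / 54.34760916 = -3.3152056 / 54.34760916 = -0.061
  phi_hat_2 = [gamma(0) gamma(2) - gamma(1)^2] / det = [(7.6246)(5.921) - (-1.946)^2] / 54.34760916 = 41.3583406 / 54.34760916 = 0.761
So phi_hat = [-0.0610, 0.7610].
Therefore phi_hat_2 = 0.7610.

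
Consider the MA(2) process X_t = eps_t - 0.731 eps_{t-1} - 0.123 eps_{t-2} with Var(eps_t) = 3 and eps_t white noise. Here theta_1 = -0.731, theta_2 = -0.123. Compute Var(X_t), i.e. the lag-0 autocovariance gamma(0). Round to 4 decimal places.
\gamma(0) = 4.6485

For an MA(q) process X_t = eps_t + sum_i theta_i eps_{t-i} with
Var(eps_t) = sigma^2, the variance is
  gamma(0) = sigma^2 * (1 + sum_i theta_i^2).
  sum_i theta_i^2 = (-0.731)^2 + (-0.123)^2 = 0.534361 + 0.015129 = 0.54949.
  gamma(0) = 3 * (1 + 0.54949) = 3 * 1.54949 = 4.64847, which rounds to 4.6485.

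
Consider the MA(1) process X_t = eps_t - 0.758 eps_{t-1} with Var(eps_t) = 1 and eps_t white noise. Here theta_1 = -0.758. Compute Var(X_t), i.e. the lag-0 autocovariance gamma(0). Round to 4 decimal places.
\gamma(0) = 1.5746

For an MA(q) process X_t = eps_t + sum_i theta_i eps_{t-i} with
Var(eps_t) = sigma^2, the variance is
  gamma(0) = sigma^2 * (1 + sum_i theta_i^2).
  sum_i theta_i^2 = (-0.758)^2 = 0.574564.
  gamma(0) = 1 * (1 + 0.574564) = 1 * 1.574564 = 1.574564, which rounds to 1.5746.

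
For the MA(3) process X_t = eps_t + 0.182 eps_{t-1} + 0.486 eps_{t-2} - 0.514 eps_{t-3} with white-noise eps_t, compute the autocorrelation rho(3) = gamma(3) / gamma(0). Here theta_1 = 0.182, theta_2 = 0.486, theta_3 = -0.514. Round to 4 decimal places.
\rho(3) = -0.3352

For an MA(q) process with theta_0 = 1, the autocovariance is
  gamma(k) = sigma^2 * sum_{i=0..q-k} theta_i * theta_{i+k},
and rho(k) = gamma(k) / gamma(0). Sigma^2 cancels.
  numerator   = (1)*(-0.514) = -0.514.
  denominator = (1)^2 + (0.182)^2 + (0.486)^2 + (-0.514)^2 = 1.533516.
  rho(3) = -0.514 / 1.533516 = -0.3352.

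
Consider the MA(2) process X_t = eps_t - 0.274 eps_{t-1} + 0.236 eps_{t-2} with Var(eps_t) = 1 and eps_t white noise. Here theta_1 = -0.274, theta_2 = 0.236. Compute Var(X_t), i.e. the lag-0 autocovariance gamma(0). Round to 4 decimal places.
\gamma(0) = 1.1308

For an MA(q) process X_t = eps_t + sum_i theta_i eps_{t-i} with
Var(eps_t) = sigma^2, the variance is
  gamma(0) = sigma^2 * (1 + sum_i theta_i^2).
  sum_i theta_i^2 = (-0.274)^2 + (0.236)^2 = 0.075076 + 0.055696 = 0.130772.
  gamma(0) = 1 * (1 + 0.130772) = 1 * 1.130772 = 1.130772, which rounds to 1.1308.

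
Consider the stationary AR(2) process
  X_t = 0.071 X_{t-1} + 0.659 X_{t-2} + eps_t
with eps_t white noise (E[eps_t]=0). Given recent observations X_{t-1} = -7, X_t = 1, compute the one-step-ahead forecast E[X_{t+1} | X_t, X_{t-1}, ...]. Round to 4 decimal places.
E[X_{t+1} \mid \mathcal F_t] = -4.5420

For an AR(p) model X_t = c + sum_i phi_i X_{t-i} + eps_t, the
one-step-ahead conditional mean is
  E[X_{t+1} | X_t, ...] = c + sum_i phi_i X_{t+1-i}.
Substitute known values:
  E[X_{t+1} | ...] = (0.071) * (1) + (0.659) * (-7)
                   = -4.5420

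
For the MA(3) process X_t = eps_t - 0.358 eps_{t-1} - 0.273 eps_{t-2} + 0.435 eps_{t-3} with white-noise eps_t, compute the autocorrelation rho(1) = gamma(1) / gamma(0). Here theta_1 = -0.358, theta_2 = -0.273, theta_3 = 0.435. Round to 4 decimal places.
\rho(1) = -0.2723

For an MA(q) process with theta_0 = 1, the autocovariance is
  gamma(k) = sigma^2 * sum_{i=0..q-k} theta_i * theta_{i+k},
and rho(k) = gamma(k) / gamma(0). Sigma^2 cancels.
  numerator   = (1)*(-0.358) + (-0.358)*(-0.273) + (-0.273)*(0.435) = -0.379021.
  denominator = (1)^2 + (-0.358)^2 + (-0.273)^2 + (0.435)^2 = 1.391918.
  rho(1) = -0.379021 / 1.391918 = -0.2723.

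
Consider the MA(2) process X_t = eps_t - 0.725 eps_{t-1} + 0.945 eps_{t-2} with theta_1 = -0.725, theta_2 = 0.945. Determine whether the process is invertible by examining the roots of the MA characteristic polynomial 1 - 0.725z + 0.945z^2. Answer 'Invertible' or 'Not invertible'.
\text{Invertible}

The MA(q) characteristic polynomial is P(z) = 1 - 0.725z + 0.945z^2.
Invertibility requires all roots to lie outside the unit circle, i.e. |z| > 1 for every root.
Set 1 + (-0.725) z + (0.945) z^2 = 0, i.e. a z^2 + b z + c = 0 with a = 0.945, b = -0.725, c = 1.
Discriminant D = b^2 - 4ac = (-0.725)^2 - 4*(0.945)*1 = 0.525625 - (3.78) = -3.254375.
D < 0, so the roots are the complex-conjugate pair z = (-b +/- i sqrt(-D)) / (2a) = 0.3836 +/- 0.9545i.
For a conjugate pair |z|^2 = z * conj(z) = (product of roots) = c/a = 1/(0.945) = 1.058201, so |z| = sqrt(1.058201) = 1.0287 for both roots.
Moduli of all roots: 1.0287, 1.0287.
All moduli strictly greater than 1? Yes.
Verdict: Invertible.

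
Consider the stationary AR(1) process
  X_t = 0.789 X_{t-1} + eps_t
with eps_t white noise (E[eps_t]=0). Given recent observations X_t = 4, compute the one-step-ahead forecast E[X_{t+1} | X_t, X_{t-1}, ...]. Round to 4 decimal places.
E[X_{t+1} \mid \mathcal F_t] = 3.1560

For an AR(p) model X_t = c + sum_i phi_i X_{t-i} + eps_t, the
one-step-ahead conditional mean is
  E[X_{t+1} | X_t, ...] = c + sum_i phi_i X_{t+1-i}.
Substitute known values:
  E[X_{t+1} | ...] = (0.789) * (4)
                   = 3.1560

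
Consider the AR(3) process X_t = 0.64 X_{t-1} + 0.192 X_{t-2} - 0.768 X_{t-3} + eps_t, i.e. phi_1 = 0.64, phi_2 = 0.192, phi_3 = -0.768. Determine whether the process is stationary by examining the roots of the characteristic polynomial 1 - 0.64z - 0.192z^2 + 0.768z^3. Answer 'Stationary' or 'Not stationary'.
\text{Stationary}

The AR(p) characteristic polynomial is P(z) = 1 - 0.64z - 0.192z^2 + 0.768z^3.
Stationarity requires all roots to lie outside the unit circle, i.e. |z| > 1 for every root.
Degree 3: look for a simple real root z0 first, then factor out (1 - z/z0) and solve the remaining quadratic.
Testing z0 = -1.25: P(-1.25) = 1 + (-0.64)(-1.25) + (-0.192)(-1.25)^2 + (0.768)(-1.25)^3
  = 1 + (0.8) + (-0.3) + (-1.5) = 0.  So z_0 = -1.25 is a root, |z_0| = 1.25.
Divide out the factor (1 + 0.8 z) = (1 - z/z0) (since 1/z0 = -0.8):
  P(z) = (1 + 0.8 z)(1 + (-1.44) z + (0.96) z^2)
  [check: z-coef -1.44 - (-0.8) = -0.64; z^2-coef 0.96 - (-0.8)(-1.44) = -0.192; z^3-coef -(-0.8)(0.96) = 0.768.]
Remaining roots from the quadratic factor 1 + (-1.44) z + (0.96) z^2:
  Set 1 + (-1.44) z + (0.96) z^2 = 0, i.e. a z^2 + b z + c = 0 with a = 0.96, b = -1.44, c = 1.
  Discriminant D = b^2 - 4ac = (-1.44)^2 - 4*(0.96)*1 = 2.0736 - (3.84) = -1.7664.
  D < 0, so the roots are the complex-conjugate pair z = (-b +/- i sqrt(-D)) / (2a) = 0.75 +/- 0.6922i.
  For a conjugate pair |z|^2 = z * conj(z) = (product of roots) = c/a = 1/(0.96) = 1.041667, so |z| = sqrt(1.041667) = 1.0206 for both roots.
Moduli of all roots: 1.2500, 1.0206, 1.0206.
All moduli strictly greater than 1? Yes.
Verdict: Stationary.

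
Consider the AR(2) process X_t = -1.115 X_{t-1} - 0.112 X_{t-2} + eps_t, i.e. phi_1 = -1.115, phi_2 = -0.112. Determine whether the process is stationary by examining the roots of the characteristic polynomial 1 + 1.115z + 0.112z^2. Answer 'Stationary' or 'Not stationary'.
\text{Not stationary}

The AR(p) characteristic polynomial is P(z) = 1 + 1.115z + 0.112z^2.
Stationarity requires all roots to lie outside the unit circle, i.e. |z| > 1 for every root.
Set 1 + (1.115) z + (0.112) z^2 = 0, i.e. a z^2 + b z + c = 0 with a = 0.112, b = 1.115, c = 1.
Discriminant D = b^2 - 4ac = (1.115)^2 - 4*(0.112)*1 = 1.243225 - (0.448) = 0.795225.
D >= 0, so the roots are real: z = (-b +/- sqrt(D)) / (2a) = (-1.115 +/- 0.891754) / (0.224).
  z_1 = (-1.115 + 0.891754) / (0.224) = -0.9966,   |z_1| = 0.9966.
  z_2 = (-1.115 - 0.891754) / (0.224) = -8.9587,   |z_2| = 8.9587.
Moduli of all roots: 0.9966, 8.9587.
All moduli strictly greater than 1? No.
Verdict: Not stationary.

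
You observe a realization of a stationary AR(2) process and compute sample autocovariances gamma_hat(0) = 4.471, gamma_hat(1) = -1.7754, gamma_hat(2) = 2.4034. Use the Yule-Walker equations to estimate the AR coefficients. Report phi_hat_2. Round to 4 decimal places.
\hat\phi_{2} = 0.4510

The Yule-Walker equations for an AR(p) process read, in matrix form,
  Gamma_p phi = r_p,   with   (Gamma_p)_{ij} = gamma(|i - j|),
                       (r_p)_i = gamma(i),   i,j = 1..p.
Substitute the sample gammas (Toeplitz matrix and right-hand side of size 2):
  Gamma_p = [[4.471, -1.7754], [-1.7754, 4.471]]
  r_p     = [-1.7754, 2.4034]
Written out:
  4.471 phi_1 - 1.7754 phi_2 = -1.7754
  -1.7754 phi_1 + 4.471 phi_2 = 2.4034
Solve by Cramer's rule:
  det = gamma(0)^2 - gamma(1)^2 = (4.471)^2 - (-1.7754)^2 = 19.989841 - 3.15204516 = 16.83779584
  phi_hat_1 = [gamma(1) gamma(0) - gamma(1) gamma(2)] / det = [(-1.7754)(4.471) - (-1.7754)(2.4034)] / 16.83779584 = -3.67081704 / 16.83779584 = -0.218
  phi_hat_2 = [gamma(0) gamma(2) - gamma(1)^2] / det = [(4.471)(2.4034) - (-1.7754)^2] / 16.83779584 = 7.59355624 / 16.83779584 = 0.451
So phi_hat = [-0.2180, 0.4510].
Therefore phi_hat_2 = 0.4510.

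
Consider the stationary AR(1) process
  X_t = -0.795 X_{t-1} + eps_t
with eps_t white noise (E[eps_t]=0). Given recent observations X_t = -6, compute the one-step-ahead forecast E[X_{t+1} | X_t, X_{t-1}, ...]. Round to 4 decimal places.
E[X_{t+1} \mid \mathcal F_t] = 4.7700

For an AR(p) model X_t = c + sum_i phi_i X_{t-i} + eps_t, the
one-step-ahead conditional mean is
  E[X_{t+1} | X_t, ...] = c + sum_i phi_i X_{t+1-i}.
Substitute known values:
  E[X_{t+1} | ...] = (-0.795) * (-6)
                   = 4.7700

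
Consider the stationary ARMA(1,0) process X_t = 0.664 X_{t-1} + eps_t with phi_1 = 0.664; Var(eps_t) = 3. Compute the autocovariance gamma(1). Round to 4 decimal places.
\gamma(1) = 3.5628

Multiply the model equation by X_{t-k} and take expectations. With theta_0 = psi_0 = 1 and psi_j the MA(infinity) weights, this gives
  gamma(k) - sum_i phi_i gamma(k-i) = c_k,
  c_k = sigma^2 * sum_{j=k..q} theta_j psi_{j-k}   (c_k = 0 for k > q),
using gamma(-m) = gamma(m).
Pure AR (q = 0): c_0 = sigma^2 = 3, c_k = 0 for k >= 1.
Equations for k = 0 and k = 1 (AR order 1):
  gamma(0) = phi_1 gamma(1) + c_0
  gamma(1) = phi_1 gamma(0) + c_1
Substituting the second into the first: gamma(0) (1 - phi_1^2) = c_0 + phi_1 c_1, so
  gamma(0) = c_0 / (1 - phi_1^2) = 3 / (1 - (0.664)^2) = 3 / 0.559104 = 5.365728.
  gamma(1) = phi_1 gamma(0) = (0.664)(5.365728) = 3.562843.
Therefore gamma(1) = 3.5628 (to 4 decimal places).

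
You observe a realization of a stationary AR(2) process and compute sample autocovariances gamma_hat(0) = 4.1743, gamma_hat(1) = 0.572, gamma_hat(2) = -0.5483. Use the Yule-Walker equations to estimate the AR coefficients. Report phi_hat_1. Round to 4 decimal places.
\hat\phi_{1} = 0.1580

The Yule-Walker equations for an AR(p) process read, in matrix form,
  Gamma_p phi = r_p,   with   (Gamma_p)_{ij} = gamma(|i - j|),
                       (r_p)_i = gamma(i),   i,j = 1..p.
Substitute the sample gammas (Toeplitz matrix and right-hand side of size 2):
  Gamma_p = [[4.1743, 0.572], [0.572, 4.1743]]
  r_p     = [0.572, -0.5483]
Written out:
  4.1743 phi_1 + 0.572 phi_2 = 0.572
  0.572 phi_1 + 4.1743 phi_2 = -0.5483
Solve by Cramer's rule:
  det = gamma(0)^2 - gamma(1)^2 = (4.1743)^2 - (0.572)^2 = 17.42478049 - 0.327184 = 17.09759649
  phi_hat_1 = [gamma(1) gamma(0) - gamma(1) gamma(2)] / det = [(0.572)(4.1743) - (0.572)(-0.5483)] / 17.09759649 = 2.7013272 / 17.09759649 = 0.158
  phi_hat_2 = [gamma(0) gamma(2) - gamma(1)^2] / det = [(4.1743)(-0.5483) - (0.572)^2] / 17.09759649 = -2.61595269 / 17.09759649 = -0.153
So phi_hat = [0.1580, -0.1530].
Therefore phi_hat_1 = 0.1580.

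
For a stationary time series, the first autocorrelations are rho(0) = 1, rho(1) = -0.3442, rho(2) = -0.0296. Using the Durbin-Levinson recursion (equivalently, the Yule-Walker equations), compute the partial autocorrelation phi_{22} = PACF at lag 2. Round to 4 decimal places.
\phi_{22} = -0.1680

The PACF at lag k is phi_{kk}, the last component of the solution
to the Yule-Walker system G_k phi = r_k where
  (G_k)_{ij} = rho(|i - j|), (r_k)_i = rho(i), i,j = 1..k.
Equivalently, Durbin-Levinson gives phi_{kk} iteratively:
  phi_{11} = rho(1)
  phi_{kk} = [rho(k) - sum_{j=1..k-1} phi_{k-1,j} rho(k-j)]
            / [1 - sum_{j=1..k-1} phi_{k-1,j} rho(j)],
  phi_{k,j} = phi_{k-1,j} - phi_{kk} phi_{k-1,k-j},  j = 1..k-1.
Step k = 1:
  phi_11 = rho(1) = -0.3442.
Step k = 2:
  phi_22 = [rho(2) - phi_11 rho(1)] / [1 - phi_11 rho(1)] = [-0.0296 - (-0.3442)(-0.3442)] / [1 - (-0.3442)(-0.3442)]
         = -0.14807364 / 0.88152636 = -0.168.
Therefore phi_{22} = -0.1680.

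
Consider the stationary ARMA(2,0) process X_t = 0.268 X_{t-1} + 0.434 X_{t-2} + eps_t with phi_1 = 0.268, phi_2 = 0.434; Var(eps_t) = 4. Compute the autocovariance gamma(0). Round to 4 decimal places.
\gamma(0) = 6.3525

Multiply the model equation by X_{t-k} and take expectations. With theta_0 = psi_0 = 1 and psi_j the MA(infinity) weights, this gives
  gamma(k) - sum_i phi_i gamma(k-i) = c_k,
  c_k = sigma^2 * sum_{j=k..q} theta_j psi_{j-k}   (c_k = 0 for k > q),
using gamma(-m) = gamma(m).
Pure AR (q = 0): c_0 = sigma^2 = 4, c_k = 0 for k >= 1.
Equations for k = 0, 1, 2 (AR order 2, c_2 = 0):
  (E0) gamma(0) = phi_1 gamma(1) + phi_2 gamma(2) + c_0
  (E1) gamma(1) = phi_1 gamma(0) + phi_2 gamma(1) + c_1
  (E2) gamma(2) = phi_1 gamma(1) + phi_2 gamma(0)
From (E1): gamma(1) = A gamma(0) + B with
  A = phi_1 / (1 - phi_2) = 0.268 / 0.566 = 0.473498,   B = c_1 / (1 - phi_2) = 0 / 0.566 = 0.
Insert (E2) into (E0): gamma(0) (1 - phi_2^2) = phi_1 (1 + phi_2) gamma(1) + c_0.
  phi_1 (1 + phi_2) = (0.268)(1.434) = 0.384312,   1 - phi_2^2 = 0.811644.
Replace gamma(1) by A gamma(0) + B and collect gamma(0):
  gamma(0) [0.811644 - (0.384312)(0.473498)] = c_0 = 4
  gamma(0) * 0.629673 = 4
  gamma(0) = 4 / 0.629673 = 6.352504.
Therefore gamma(0) = 6.3525 (to 4 decimal places).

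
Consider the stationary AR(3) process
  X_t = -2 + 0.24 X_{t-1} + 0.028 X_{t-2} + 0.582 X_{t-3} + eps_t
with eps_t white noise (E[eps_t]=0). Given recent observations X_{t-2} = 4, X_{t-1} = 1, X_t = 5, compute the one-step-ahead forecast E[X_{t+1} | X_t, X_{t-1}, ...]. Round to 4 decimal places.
E[X_{t+1} \mid \mathcal F_t] = 1.5560

For an AR(p) model X_t = c + sum_i phi_i X_{t-i} + eps_t, the
one-step-ahead conditional mean is
  E[X_{t+1} | X_t, ...] = c + sum_i phi_i X_{t+1-i}.
Substitute known values:
  E[X_{t+1} | ...] = -2 + (0.24) * (5) + (0.028) * (1) + (0.582) * (4)
                   = 1.5560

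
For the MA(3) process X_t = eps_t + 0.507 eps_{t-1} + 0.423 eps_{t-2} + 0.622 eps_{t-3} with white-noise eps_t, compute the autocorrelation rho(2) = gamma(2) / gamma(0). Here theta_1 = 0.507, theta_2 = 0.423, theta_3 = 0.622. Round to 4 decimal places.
\rho(2) = 0.4051

For an MA(q) process with theta_0 = 1, the autocovariance is
  gamma(k) = sigma^2 * sum_{i=0..q-k} theta_i * theta_{i+k},
and rho(k) = gamma(k) / gamma(0). Sigma^2 cancels.
  numerator   = (1)*(0.423) + (0.507)*(0.622) = 0.738354.
  denominator = (1)^2 + (0.507)^2 + (0.423)^2 + (0.622)^2 = 1.822862.
  rho(2) = 0.738354 / 1.822862 = 0.4051.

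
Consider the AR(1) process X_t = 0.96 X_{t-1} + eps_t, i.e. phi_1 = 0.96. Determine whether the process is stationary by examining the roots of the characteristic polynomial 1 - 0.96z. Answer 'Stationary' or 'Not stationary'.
\text{Stationary}

The AR(p) characteristic polynomial is P(z) = 1 - 0.96z.
Stationarity requires all roots to lie outside the unit circle, i.e. |z| > 1 for every root.
This is linear in z: 1 + (-0.96) z = 0  =>  z = -1/(-0.96) = 1.041667,  |z| = 1.041667.
Moduli of all roots: 1.0417.
All moduli strictly greater than 1? Yes.
Verdict: Stationary.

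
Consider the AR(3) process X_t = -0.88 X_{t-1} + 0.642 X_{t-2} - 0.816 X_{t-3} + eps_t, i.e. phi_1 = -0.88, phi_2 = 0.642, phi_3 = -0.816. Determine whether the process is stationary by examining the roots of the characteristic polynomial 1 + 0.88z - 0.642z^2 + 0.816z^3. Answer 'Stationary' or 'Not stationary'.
\text{Not stationary}

The AR(p) characteristic polynomial is P(z) = 1 + 0.88z - 0.642z^2 + 0.816z^3.
Stationarity requires all roots to lie outside the unit circle, i.e. |z| > 1 for every root.
Degree 3: look for a simple real root z0 first, then factor out (1 - z/z0) and solve the remaining quadratic.
Testing z0 = -0.625: P(-0.625) = 1 + (0.88)(-0.625) + (-0.642)(-0.625)^2 + (0.816)(-0.625)^3
  = 1 + (-0.55) + (-0.250781) + (-0.199219) = 0.  So z_0 = -0.625 is a root, |z_0| = 0.625.
Divide out the factor (1 + 1.6 z) = (1 - z/z0) (since 1/z0 = -1.6):
  P(z) = (1 + 1.6 z)(1 + (-0.72) z + (0.51) z^2)
  [check: z-coef -0.72 - (-1.6) = 0.88; z^2-coef 0.51 - (-1.6)(-0.72) = -0.642; z^3-coef -(-1.6)(0.51) = 0.816.]
Remaining roots from the quadratic factor 1 + (-0.72) z + (0.51) z^2:
  Set 1 + (-0.72) z + (0.51) z^2 = 0, i.e. a z^2 + b z + c = 0 with a = 0.51, b = -0.72, c = 1.
  Discriminant D = b^2 - 4ac = (-0.72)^2 - 4*(0.51)*1 = 0.5184 - (2.04) = -1.5216.
  D < 0, so the roots are the complex-conjugate pair z = (-b +/- i sqrt(-D)) / (2a) = 0.7059 +/- 1.2093i.
  For a conjugate pair |z|^2 = z * conj(z) = (product of roots) = c/a = 1/(0.51) = 1.960784, so |z| = sqrt(1.960784) = 1.4003 for both roots.
Moduli of all roots: 0.6250, 1.4003, 1.4003.
All moduli strictly greater than 1? No.
Verdict: Not stationary.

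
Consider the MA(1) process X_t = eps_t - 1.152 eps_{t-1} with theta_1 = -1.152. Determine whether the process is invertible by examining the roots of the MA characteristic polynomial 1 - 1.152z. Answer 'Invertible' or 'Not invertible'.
\text{Not invertible}

The MA(q) characteristic polynomial is P(z) = 1 - 1.152z.
Invertibility requires all roots to lie outside the unit circle, i.e. |z| > 1 for every root.
This is linear in z: 1 + (-1.152) z = 0  =>  z = -1/(-1.152) = 0.868056,  |z| = 0.868056.
Moduli of all roots: 0.8681.
All moduli strictly greater than 1? No.
Verdict: Not invertible.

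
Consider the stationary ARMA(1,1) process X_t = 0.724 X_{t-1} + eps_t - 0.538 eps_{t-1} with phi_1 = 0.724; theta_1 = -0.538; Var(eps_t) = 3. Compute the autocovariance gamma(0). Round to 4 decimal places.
\gamma(0) = 3.2181

Multiply the model equation by X_{t-k} and take expectations. With theta_0 = psi_0 = 1 and psi_j the MA(infinity) weights, this gives
  gamma(k) - sum_i phi_i gamma(k-i) = c_k,
  c_k = sigma^2 * sum_{j=k..q} theta_j psi_{j-k}   (c_k = 0 for k > q),
using gamma(-m) = gamma(m).
psi-weights needed (psi_j = theta_j + sum_i phi_i psi_{j-i}):
  psi_1 = theta_1 + phi_1 = -0.538 + (0.724) = 0.186
Right-hand sides:
  c_0 = sigma^2 (1 + theta_1 psi_1) = 3 * (1 + (-0.538)(0.186)) = 3 * 0.899932 = 2.699796
  c_1 = sigma^2 theta_1 = 3 * (-0.538) = -1.614
  c_2 = 0
Equations for k = 0 and k = 1 (AR order 1):
  gamma(0) = phi_1 gamma(1) + c_0
  gamma(1) = phi_1 gamma(0) + c_1
Substituting the second into the first: gamma(0) (1 - phi_1^2) = c_0 + phi_1 c_1, so
  gamma(0) = (c_0 + phi_1 c_1) / (1 - phi_1^2) = (2.699796 + (0.724)(-1.614)) / (1 - (0.724)^2) = 1.53126 / 0.475824 = 3.218123.
Therefore gamma(0) = 3.2181 (to 4 decimal places).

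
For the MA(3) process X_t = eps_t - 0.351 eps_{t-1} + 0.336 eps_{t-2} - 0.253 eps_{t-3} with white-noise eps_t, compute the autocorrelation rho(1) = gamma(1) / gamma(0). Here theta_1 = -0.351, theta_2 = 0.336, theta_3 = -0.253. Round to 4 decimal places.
\rho(1) = -0.4261

For an MA(q) process with theta_0 = 1, the autocovariance is
  gamma(k) = sigma^2 * sum_{i=0..q-k} theta_i * theta_{i+k},
and rho(k) = gamma(k) / gamma(0). Sigma^2 cancels.
  numerator   = (1)*(-0.351) + (-0.351)*(0.336) + (0.336)*(-0.253) = -0.553944.
  denominator = (1)^2 + (-0.351)^2 + (0.336)^2 + (-0.253)^2 = 1.300106.
  rho(1) = -0.553944 / 1.300106 = -0.4261.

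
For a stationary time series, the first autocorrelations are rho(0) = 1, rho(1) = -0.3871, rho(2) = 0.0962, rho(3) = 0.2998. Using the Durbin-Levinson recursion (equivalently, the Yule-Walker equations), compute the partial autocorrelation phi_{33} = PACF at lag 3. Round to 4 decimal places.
\phi_{33} = 0.3720

The PACF at lag k is phi_{kk}, the last component of the solution
to the Yule-Walker system G_k phi = r_k where
  (G_k)_{ij} = rho(|i - j|), (r_k)_i = rho(i), i,j = 1..k.
Equivalently, Durbin-Levinson gives phi_{kk} iteratively:
  phi_{11} = rho(1)
  phi_{kk} = [rho(k) - sum_{j=1..k-1} phi_{k-1,j} rho(k-j)]
            / [1 - sum_{j=1..k-1} phi_{k-1,j} rho(j)],
  phi_{k,j} = phi_{k-1,j} - phi_{kk} phi_{k-1,k-j},  j = 1..k-1.
Step k = 1:
  phi_11 = rho(1) = -0.3871.
Step k = 2:
  phi_22 = [rho(2) - phi_11 rho(1)] / [1 - phi_11 rho(1)] = [0.0962 - (-0.3871)(-0.3871)] / [1 - (-0.3871)(-0.3871)]
         = -0.05364641 / 0.85015359 = -0.063102.
  Update: phi_21 = phi_11 - phi_22 phi_11 = -0.3871 - (-0.063102)(-0.3871) = -0.411527.
Step k = 3:
  phi_33 = [rho(3) - phi_21 rho(2) - phi_22 rho(1)] / [1 - phi_21 rho(1) - phi_22 rho(2)]
    numerator   = 0.2998 - (-0.411527)(0.0962) - (-0.063102)(-0.3871) = 0.31496208
    denominator = 1 - (-0.411527)(-0.3871) - (-0.063102)(0.0962) = 0.84676839
  phi_33 = 0.31496208 / 0.84676839 = 0.372.
Therefore phi_{33} = 0.3720.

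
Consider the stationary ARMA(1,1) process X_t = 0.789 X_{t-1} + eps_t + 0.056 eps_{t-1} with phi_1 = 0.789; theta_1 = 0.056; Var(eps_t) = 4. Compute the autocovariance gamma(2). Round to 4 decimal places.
\gamma(2) = 7.3770

Multiply the model equation by X_{t-k} and take expectations. With theta_0 = psi_0 = 1 and psi_j the MA(infinity) weights, this gives
  gamma(k) - sum_i phi_i gamma(k-i) = c_k,
  c_k = sigma^2 * sum_{j=k..q} theta_j psi_{j-k}   (c_k = 0 for k > q),
using gamma(-m) = gamma(m).
psi-weights needed (psi_j = theta_j + sum_i phi_i psi_{j-i}):
  psi_1 = theta_1 + phi_1 = 0.056 + (0.789) = 0.845
Right-hand sides:
  c_0 = sigma^2 (1 + theta_1 psi_1) = 4 * (1 + (0.056)(0.845)) = 4 * 1.04732 = 4.18928
  c_1 = sigma^2 theta_1 = 4 * (0.056) = 0.224
  c_2 = 0
Equations for k = 0 and k = 1 (AR order 1):
  gamma(0) = phi_1 gamma(1) + c_0
  gamma(1) = phi_1 gamma(0) + c_1
Substituting the second into the first: gamma(0) (1 - phi_1^2) = c_0 + phi_1 c_1, so
  gamma(0) = (c_0 + phi_1 c_1) / (1 - phi_1^2) = (4.18928 + (0.789)(0.224)) / (1 - (0.789)^2) = 4.366016 / 0.377479 = 11.566249.
  gamma(1) = phi_1 gamma(0) + c_1 = (0.789)(11.566249) + (0.224) = 9.34977.
For k = 2 (> q): gamma(2) = phi_1 gamma(1) = (0.789)(9.34977) = 7.376969.
Therefore gamma(2) = 7.3770 (to 4 decimal places).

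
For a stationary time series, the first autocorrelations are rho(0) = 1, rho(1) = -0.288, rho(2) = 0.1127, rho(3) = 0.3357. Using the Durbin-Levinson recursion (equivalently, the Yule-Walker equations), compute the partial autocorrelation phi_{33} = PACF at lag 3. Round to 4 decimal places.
\phi_{33} = 0.4109

The PACF at lag k is phi_{kk}, the last component of the solution
to the Yule-Walker system G_k phi = r_k where
  (G_k)_{ij} = rho(|i - j|), (r_k)_i = rho(i), i,j = 1..k.
Equivalently, Durbin-Levinson gives phi_{kk} iteratively:
  phi_{11} = rho(1)
  phi_{kk} = [rho(k) - sum_{j=1..k-1} phi_{k-1,j} rho(k-j)]
            / [1 - sum_{j=1..k-1} phi_{k-1,j} rho(j)],
  phi_{k,j} = phi_{k-1,j} - phi_{kk} phi_{k-1,k-j},  j = 1..k-1.
Step k = 1:
  phi_11 = rho(1) = -0.288.
Step k = 2:
  phi_22 = [rho(2) - phi_11 rho(1)] / [1 - phi_11 rho(1)] = [0.1127 - (-0.288)(-0.288)] / [1 - (-0.288)(-0.288)]
         = 0.029756 / 0.917056 = 0.032447.
  Update: phi_21 = phi_11 - phi_22 phi_11 = -0.288 - (0.032447)(-0.288) = -0.278655.
Step k = 3:
  phi_33 = [rho(3) - phi_21 rho(2) - phi_22 rho(1)] / [1 - phi_21 rho(1) - phi_22 rho(2)]
    numerator   = 0.3357 - (-0.278655)(0.1127) - (0.032447)(-0.288) = 0.37644926
    denominator = 1 - (-0.278655)(-0.288) - (0.032447)(0.1127) = 0.9160905
  phi_33 = 0.37644926 / 0.9160905 = 0.4109.
Therefore phi_{33} = 0.4109.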